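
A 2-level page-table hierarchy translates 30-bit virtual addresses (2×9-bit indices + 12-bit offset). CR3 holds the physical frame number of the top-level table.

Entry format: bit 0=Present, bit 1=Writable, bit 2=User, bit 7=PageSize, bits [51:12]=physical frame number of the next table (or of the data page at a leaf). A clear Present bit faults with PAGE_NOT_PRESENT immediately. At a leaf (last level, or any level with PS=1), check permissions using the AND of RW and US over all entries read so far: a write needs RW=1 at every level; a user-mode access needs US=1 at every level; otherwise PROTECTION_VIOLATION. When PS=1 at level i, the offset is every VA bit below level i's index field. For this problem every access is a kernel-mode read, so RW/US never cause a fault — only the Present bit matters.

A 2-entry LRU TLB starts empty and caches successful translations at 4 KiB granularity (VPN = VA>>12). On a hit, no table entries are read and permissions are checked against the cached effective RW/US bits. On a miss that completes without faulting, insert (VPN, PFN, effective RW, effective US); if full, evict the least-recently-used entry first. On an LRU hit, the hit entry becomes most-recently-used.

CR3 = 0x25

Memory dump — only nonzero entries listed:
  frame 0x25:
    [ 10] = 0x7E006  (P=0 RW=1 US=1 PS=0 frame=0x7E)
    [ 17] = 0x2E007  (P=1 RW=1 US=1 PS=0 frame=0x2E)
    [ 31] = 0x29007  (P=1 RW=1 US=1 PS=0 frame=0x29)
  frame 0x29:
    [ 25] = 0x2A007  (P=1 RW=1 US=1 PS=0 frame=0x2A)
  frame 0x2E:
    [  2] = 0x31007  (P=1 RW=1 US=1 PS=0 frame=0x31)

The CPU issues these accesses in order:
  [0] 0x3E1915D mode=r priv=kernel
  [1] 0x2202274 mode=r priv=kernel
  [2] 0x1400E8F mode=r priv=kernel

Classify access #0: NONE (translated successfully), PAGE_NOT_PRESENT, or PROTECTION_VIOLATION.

Walk each access:
#0 VA=0x3E1915D (r,kernel):
  L0: frame=0x25 idx=31 entry=0x29007 [P=1 RW=1 US=1 PS=0]
  L1: frame=0x29 idx=25 entry=0x2A007 [P=1 RW=1 US=1 PS=0]
  → PA=0x2A15D  (2 entries read)
#1 VA=0x2202274 (r,kernel):
  L0: frame=0x25 idx=17 entry=0x2E007 [P=1 RW=1 US=1 PS=0]
  L1: frame=0x2E idx=2 entry=0x31007 [P=1 RW=1 US=1 PS=0]
  → PA=0x31274  (2 entries read)
#2 VA=0x1400E8F (r,kernel):
  L0: frame=0x25 idx=10 entry=0x7E006 [P=0 RW=1 US=1 PS=0]
  ✗ PAGE_NOT_PRESENT  [1 reads]

Access #0 fault: NONE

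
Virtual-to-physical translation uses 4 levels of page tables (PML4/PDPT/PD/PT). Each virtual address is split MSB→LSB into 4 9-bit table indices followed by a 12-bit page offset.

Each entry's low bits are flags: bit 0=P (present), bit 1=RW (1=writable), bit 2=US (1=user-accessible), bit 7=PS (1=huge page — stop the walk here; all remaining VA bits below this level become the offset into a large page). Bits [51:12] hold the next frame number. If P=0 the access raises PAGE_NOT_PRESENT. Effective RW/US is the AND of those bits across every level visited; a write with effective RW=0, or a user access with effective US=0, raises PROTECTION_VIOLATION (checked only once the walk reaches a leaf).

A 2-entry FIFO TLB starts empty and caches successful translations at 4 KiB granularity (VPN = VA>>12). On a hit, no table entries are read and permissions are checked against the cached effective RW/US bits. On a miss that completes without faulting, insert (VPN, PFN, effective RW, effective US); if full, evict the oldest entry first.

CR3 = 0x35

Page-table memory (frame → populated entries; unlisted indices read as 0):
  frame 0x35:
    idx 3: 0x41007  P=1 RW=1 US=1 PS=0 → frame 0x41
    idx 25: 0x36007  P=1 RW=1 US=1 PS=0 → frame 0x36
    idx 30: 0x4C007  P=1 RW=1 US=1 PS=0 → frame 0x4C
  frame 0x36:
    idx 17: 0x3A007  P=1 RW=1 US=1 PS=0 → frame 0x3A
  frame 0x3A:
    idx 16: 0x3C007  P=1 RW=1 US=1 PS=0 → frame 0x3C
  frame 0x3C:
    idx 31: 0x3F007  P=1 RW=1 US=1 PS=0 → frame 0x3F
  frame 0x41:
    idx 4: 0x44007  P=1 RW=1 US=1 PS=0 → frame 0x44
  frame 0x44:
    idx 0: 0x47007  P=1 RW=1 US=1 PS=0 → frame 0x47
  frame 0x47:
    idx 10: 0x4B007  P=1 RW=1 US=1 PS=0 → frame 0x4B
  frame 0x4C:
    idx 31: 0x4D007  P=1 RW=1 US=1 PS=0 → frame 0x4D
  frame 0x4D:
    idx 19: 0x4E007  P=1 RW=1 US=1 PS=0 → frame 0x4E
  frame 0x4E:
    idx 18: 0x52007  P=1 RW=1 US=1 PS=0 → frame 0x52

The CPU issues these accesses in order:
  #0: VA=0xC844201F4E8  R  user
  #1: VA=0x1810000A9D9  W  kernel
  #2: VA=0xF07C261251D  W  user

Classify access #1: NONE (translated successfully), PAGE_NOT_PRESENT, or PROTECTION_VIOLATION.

Trace:
#0 VA=0xC844201F4E8 (r,user):
  L0: frame=0x35 idx=25 entry=0x36007 [P=1 RW=1 US=1 PS=0]
  L1: frame=0x36 idx=17 entry=0x3A007 [P=1 RW=1 US=1 PS=0]
  L2: frame=0x3A idx=16 entry=0x3C007 [P=1 RW=1 US=1 PS=0]
  L3: frame=0x3C idx=31 entry=0x3F007 [P=1 RW=1 US=1 PS=0]
  ⇒ phys 0x3F4E8  [4 reads]
#1 VA=0x1810000A9D9 (w,kernel):
  L0: frame=0x35 idx=3 entry=0x41007 [P=1 RW=1 US=1 PS=0]
  L1: frame=0x41 idx=4 entry=0x44007 [P=1 RW=1 US=1 PS=0]
  L2: frame=0x44 idx=0 entry=0x47007 [P=1 RW=1 US=1 PS=0]
  L3: frame=0x47 idx=10 entry=0x4B007 [P=1 RW=1 US=1 PS=0]
  ⇒ phys 0x4B9D9  [4 reads]
#2 VA=0xF07C261251D (w,user):
  L0: frame=0x35 idx=30 entry=0x4C007 [P=1 RW=1 US=1 PS=0]
  L1: frame=0x4C idx=31 entry=0x4D007 [P=1 RW=1 US=1 PS=0]
  L2: frame=0x4D idx=19 entry=0x4E007 [P=1 RW=1 US=1 PS=0]
  L3: frame=0x4E idx=18 entry=0x52007 [P=1 RW=1 US=1 PS=0]
  ⇒ phys 0x5251D  [4 reads]

Access #1 fault: NONE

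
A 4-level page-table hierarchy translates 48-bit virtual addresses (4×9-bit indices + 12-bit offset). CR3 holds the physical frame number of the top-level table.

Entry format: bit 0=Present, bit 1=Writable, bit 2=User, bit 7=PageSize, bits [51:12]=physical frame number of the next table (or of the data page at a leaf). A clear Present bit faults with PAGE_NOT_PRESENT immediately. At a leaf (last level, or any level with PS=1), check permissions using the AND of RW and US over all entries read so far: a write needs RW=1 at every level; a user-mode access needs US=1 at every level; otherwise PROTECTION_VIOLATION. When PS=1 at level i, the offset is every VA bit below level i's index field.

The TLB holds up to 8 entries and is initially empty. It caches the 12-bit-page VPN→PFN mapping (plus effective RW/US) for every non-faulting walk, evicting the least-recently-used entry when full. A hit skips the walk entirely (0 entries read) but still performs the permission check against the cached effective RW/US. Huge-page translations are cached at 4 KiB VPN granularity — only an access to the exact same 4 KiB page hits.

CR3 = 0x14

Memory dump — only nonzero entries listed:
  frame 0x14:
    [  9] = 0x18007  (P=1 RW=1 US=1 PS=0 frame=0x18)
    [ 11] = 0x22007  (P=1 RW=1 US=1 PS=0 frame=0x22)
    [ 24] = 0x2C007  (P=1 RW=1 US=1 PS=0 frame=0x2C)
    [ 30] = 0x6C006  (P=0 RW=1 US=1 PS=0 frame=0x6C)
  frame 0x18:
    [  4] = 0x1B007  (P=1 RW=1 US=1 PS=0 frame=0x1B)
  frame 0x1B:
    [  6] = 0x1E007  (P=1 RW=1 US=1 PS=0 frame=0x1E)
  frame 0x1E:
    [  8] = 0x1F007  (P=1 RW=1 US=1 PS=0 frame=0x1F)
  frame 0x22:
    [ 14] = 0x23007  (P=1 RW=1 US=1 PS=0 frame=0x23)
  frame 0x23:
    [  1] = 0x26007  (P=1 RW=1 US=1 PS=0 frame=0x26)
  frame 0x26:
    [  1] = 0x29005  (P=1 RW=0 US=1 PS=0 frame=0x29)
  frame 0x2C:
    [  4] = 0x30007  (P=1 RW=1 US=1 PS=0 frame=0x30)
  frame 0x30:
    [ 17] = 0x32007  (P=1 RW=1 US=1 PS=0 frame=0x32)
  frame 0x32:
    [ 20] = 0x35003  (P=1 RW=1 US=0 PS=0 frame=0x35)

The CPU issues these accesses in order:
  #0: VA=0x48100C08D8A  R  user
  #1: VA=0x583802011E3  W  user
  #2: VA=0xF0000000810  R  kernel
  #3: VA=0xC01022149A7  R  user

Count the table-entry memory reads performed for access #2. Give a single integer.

Trace:
#0 VA=0x48100C08D8A (r,user):
  L0 @0x14[9] → 0x18007  P=1,RW=1,US=1,PS=0
  L1 @0x18[4] → 0x1B007  P=1,RW=1,US=1,PS=0
  L2 @0x1B[6] → 0x1E007  P=1,RW=1,US=1,PS=0
  L3 @0x1E[8] → 0x1F007  P=1,RW=1,US=1,PS=0
  ⇒ phys 0x1FD8A  [4 reads]
#1 VA=0x583802011E3 (w,user):
  L0 @0x14[11] → 0x22007  P=1,RW=1,US=1,PS=0
  L1 @0x22[14] → 0x23007  P=1,RW=1,US=1,PS=0
  L2 @0x23[1] → 0x26007  P=1,RW=1,US=1,PS=0
  L3 @0x26[1] → 0x29005  P=1,RW=0,US=1,PS=0
  ✗ PROTECTION_VIOLATION  [4 reads]
#2 VA=0xF0000000810 (r,kernel):
  L0 @0x14[30] → 0x6C006  P=0,RW=1,US=1,PS=0
  ✗ PAGE_NOT_PRESENT  [1 reads]
#3 VA=0xC01022149A7 (r,user):
  L0 @0x14[24] → 0x2C007  P=1,RW=1,US=1,PS=0
  L1 @0x2C[4] → 0x30007  P=1,RW=1,US=1,PS=0
  L2 @0x30[17] → 0x32007  P=1,RW=1,US=1,PS=0
  L3 @0x32[20] → 0x35003  P=1,RW=1,US=0,PS=0
  ✗ PROTECTION_VIOLATION  [4 reads]

Entries read for #2: 1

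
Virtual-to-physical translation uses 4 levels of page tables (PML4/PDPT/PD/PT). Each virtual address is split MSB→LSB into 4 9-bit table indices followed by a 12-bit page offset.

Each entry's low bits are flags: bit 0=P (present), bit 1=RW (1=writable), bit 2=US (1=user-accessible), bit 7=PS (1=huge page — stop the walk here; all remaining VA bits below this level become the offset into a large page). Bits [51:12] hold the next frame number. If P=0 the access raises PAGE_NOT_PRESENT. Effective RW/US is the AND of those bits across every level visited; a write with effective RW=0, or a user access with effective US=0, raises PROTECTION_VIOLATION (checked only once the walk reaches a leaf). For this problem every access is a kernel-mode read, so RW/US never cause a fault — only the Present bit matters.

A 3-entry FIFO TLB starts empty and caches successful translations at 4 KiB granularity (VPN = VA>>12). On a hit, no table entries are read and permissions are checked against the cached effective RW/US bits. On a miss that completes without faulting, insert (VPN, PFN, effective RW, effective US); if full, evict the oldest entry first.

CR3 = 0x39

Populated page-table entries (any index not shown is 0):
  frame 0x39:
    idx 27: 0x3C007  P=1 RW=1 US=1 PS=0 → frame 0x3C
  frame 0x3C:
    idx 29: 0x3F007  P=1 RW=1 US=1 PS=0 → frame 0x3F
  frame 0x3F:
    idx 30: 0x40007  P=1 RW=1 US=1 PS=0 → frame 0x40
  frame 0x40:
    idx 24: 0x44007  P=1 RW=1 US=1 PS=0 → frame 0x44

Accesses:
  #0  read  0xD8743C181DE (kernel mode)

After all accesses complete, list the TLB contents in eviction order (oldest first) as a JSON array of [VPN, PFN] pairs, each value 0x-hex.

Per-access translation:
#0 VA=0xD8743C181DE (r,kernel):
  [0] read 0x39 idx=27: raw=0x3C007 flags P=1 W=1 U=1 S=0
  [1] read 0x3C idx=29: raw=0x3F007 flags P=1 W=1 U=1 S=0
  [2] read 0x3F idx=30: raw=0x40007 flags P=1 W=1 U=1 S=0
  [3] read 0x40 idx=24: raw=0x44007 flags P=1 W=1 U=1 S=0
  → PA=0x441DE  (4 entries read)

TLB: [["0xD8743C18", "0x44"]]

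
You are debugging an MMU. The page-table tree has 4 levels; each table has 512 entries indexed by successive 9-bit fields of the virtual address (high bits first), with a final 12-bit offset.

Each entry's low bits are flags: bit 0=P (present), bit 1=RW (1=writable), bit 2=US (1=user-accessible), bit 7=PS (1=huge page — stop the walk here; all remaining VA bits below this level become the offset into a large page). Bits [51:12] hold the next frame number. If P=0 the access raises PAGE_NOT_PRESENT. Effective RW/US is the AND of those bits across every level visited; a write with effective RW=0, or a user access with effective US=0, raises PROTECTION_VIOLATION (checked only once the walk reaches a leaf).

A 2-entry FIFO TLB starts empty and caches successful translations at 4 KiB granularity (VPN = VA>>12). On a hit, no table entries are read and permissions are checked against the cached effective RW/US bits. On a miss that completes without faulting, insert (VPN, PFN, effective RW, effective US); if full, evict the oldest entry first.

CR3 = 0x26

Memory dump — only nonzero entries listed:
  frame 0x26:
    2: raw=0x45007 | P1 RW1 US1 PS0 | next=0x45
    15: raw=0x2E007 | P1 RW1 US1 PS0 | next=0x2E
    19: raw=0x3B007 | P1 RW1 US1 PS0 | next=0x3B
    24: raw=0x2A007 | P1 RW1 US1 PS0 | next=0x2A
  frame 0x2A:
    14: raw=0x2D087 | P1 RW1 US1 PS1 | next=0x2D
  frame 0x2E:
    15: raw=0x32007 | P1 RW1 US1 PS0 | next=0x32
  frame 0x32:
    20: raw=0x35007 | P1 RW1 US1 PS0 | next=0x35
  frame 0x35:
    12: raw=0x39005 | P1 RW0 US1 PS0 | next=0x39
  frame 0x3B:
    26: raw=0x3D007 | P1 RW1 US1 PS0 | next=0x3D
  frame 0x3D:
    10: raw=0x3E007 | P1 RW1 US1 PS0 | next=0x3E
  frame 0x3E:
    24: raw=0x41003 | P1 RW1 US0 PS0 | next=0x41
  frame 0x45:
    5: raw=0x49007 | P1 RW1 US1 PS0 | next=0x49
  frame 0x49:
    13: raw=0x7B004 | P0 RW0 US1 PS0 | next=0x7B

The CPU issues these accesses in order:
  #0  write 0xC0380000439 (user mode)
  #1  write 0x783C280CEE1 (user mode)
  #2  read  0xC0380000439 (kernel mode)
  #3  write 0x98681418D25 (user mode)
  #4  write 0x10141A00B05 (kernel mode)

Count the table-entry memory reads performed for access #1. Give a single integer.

Trace:
#0 VA=0xC0380000439 (w,user):
  lvl0: tbl 0x26, slot 24 ⇒ 0x2A007 (P1/RW1/US1/PS0)
  lvl1: tbl 0x2A, slot 14 ⇒ 0x2D087 (P1/RW1/US1/PS1)
  ✓ 0x2D439 (huge @L1)  — 2 lookups
#1 VA=0x783C280CEE1 (w,user):
  lvl0: tbl 0x26, slot 15 ⇒ 0x2E007 (P1/RW1/US1/PS0)
  lvl1: tbl 0x2E, slot 15 ⇒ 0x32007 (P1/RW1/US1/PS0)
  lvl2: tbl 0x32, slot 20 ⇒ 0x35007 (P1/RW1/US1/PS0)
  lvl3: tbl 0x35, slot 12 ⇒ 0x39005 (P1/RW0/US1/PS0)
  → PROTECTION_VIOLATION  (4 entries read)
#2 VA=0xC0380000439 (r,kernel):
  TLB hit vpn=0xC0380000 → PA=0x2D439
#3 VA=0x98681418D25 (w,user):
  lvl0: tbl 0x26, slot 19 ⇒ 0x3B007 (P1/RW1/US1/PS0)
  lvl1: tbl 0x3B, slot 26 ⇒ 0x3D007 (P1/RW1/US1/PS0)
  lvl2: tbl 0x3D, slot 10 ⇒ 0x3E007 (P1/RW1/US1/PS0)
  lvl3: tbl 0x3E, slot 24 ⇒ 0x41003 (P1/RW1/US0/PS0)
  → PROTECTION_VIOLATION  (4 entries read)
#4 VA=0x10141A00B05 (w,kernel):
  lvl0: tbl 0x26, slot 2 ⇒ 0x45007 (P1/RW1/US1/PS0)
  lvl1: tbl 0x45, slot 5 ⇒ 0x49007 (P1/RW1/US1/PS0)
  lvl2: tbl 0x49, slot 13 ⇒ 0x7B004 (P0/RW0/US1/PS0)
  → PAGE_NOT_PRESENT  (3 entries read)

Entries read for #1: 4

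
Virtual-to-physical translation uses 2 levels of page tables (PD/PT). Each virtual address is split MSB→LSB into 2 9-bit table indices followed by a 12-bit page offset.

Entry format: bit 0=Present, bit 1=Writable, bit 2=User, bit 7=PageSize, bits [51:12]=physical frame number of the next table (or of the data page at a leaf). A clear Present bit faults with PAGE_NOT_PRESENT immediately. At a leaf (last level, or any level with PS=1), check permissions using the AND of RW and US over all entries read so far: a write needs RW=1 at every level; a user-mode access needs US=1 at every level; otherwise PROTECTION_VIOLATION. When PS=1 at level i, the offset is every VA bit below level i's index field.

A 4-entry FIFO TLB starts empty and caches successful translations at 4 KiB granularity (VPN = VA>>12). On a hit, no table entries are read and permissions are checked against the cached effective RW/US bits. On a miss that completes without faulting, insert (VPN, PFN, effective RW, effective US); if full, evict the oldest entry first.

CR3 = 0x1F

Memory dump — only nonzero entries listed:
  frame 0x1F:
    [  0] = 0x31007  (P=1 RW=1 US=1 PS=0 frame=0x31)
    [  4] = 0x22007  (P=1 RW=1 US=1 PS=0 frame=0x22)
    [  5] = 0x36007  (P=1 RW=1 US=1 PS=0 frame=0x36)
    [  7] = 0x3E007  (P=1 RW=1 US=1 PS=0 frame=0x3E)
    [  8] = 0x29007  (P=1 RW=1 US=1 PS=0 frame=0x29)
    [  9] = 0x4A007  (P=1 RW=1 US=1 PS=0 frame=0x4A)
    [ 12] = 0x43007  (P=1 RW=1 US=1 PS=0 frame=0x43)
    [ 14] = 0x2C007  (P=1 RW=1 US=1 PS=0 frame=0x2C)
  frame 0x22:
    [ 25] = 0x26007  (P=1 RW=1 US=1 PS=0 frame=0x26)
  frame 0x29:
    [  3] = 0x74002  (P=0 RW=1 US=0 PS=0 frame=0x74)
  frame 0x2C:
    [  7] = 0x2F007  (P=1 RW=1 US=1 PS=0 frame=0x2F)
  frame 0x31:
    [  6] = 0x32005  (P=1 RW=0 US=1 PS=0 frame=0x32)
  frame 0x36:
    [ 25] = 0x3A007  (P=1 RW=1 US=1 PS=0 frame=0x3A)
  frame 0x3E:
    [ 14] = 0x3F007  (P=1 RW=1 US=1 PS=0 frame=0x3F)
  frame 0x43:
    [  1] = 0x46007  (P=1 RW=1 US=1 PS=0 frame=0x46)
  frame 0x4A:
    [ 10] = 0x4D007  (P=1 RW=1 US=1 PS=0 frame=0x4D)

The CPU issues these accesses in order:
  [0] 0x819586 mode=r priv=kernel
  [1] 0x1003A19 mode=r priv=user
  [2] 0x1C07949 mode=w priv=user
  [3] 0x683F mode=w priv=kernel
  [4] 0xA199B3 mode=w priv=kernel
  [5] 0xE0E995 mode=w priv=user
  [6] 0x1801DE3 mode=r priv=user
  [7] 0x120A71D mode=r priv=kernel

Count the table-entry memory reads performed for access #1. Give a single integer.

Per-access translation:
#0 VA=0x819586 (r,kernel):
  lvl0: tbl 0x1F, slot 4 ⇒ 0x22007 (P1/RW1/US1/PS0)
  lvl1: tbl 0x22, slot 25 ⇒ 0x26007 (P1/RW1/US1/PS0)
  → PA=0x26586  (2 entries read)
#1 VA=0x1003A19 (r,user):
  lvl0: tbl 0x1F, slot 8 ⇒ 0x29007 (P1/RW1/US1/PS0)
  lvl1: tbl 0x29, slot 3 ⇒ 0x74002 (P0/RW1/US0/PS0)
  → PAGE_NOT_PRESENT  (2 entries read)
#2 VA=0x1C07949 (w,user):
  lvl0: tbl 0x1F, slot 14 ⇒ 0x2C007 (P1/RW1/US1/PS0)
  lvl1: tbl 0x2C, slot 7 ⇒ 0x2F007 (P1/RW1/US1/PS0)
  → PA=0x2F949  (2 entries read)
#3 VA=0x683F (w,kernel):
  lvl0: tbl 0x1F, slot 0 ⇒ 0x31007 (P1/RW1/US1/PS0)
  lvl1: tbl 0x31, slot 6 ⇒ 0x32005 (P1/RW0/US1/PS0)
  → PROTECTION_VIOLATION  (2 entries read)
#4 VA=0xA199B3 (w,kernel):
  lvl0: tbl 0x1F, slot 5 ⇒ 0x36007 (P1/RW1/US1/PS0)
  lvl1: tbl 0x36, slot 25 ⇒ 0x3A007 (P1/RW1/US1/PS0)
  → PA=0x3A9B3  (2 entries read)
#5 VA=0xE0E995 (w,user):
  lvl0: tbl 0x1F, slot 7 ⇒ 0x3E007 (P1/RW1/US1/PS0)
  lvl1: tbl 0x3E, slot 14 ⇒ 0x3F007 (P1/RW1/US1/PS0)
  → PA=0x3F995  (2 entries read)
#6 VA=0x1801DE3 (r,user):
  lvl0: tbl 0x1F, slot 12 ⇒ 0x43007 (P1/RW1/US1/PS0)
  lvl1: tbl 0x43, slot 1 ⇒ 0x46007 (P1/RW1/US1/PS0)
  → PA=0x46DE3  (2 entries read)
#7 VA=0x120A71D (r,kernel):
  lvl0: tbl 0x1F, slot 9 ⇒ 0x4A007 (P1/RW1/US1/PS0)
  lvl1: tbl 0x4A, slot 10 ⇒ 0x4D007 (P1/RW1/US1/PS0)
  → PA=0x4D71D  (2 entries read)

Entries read for #1: 2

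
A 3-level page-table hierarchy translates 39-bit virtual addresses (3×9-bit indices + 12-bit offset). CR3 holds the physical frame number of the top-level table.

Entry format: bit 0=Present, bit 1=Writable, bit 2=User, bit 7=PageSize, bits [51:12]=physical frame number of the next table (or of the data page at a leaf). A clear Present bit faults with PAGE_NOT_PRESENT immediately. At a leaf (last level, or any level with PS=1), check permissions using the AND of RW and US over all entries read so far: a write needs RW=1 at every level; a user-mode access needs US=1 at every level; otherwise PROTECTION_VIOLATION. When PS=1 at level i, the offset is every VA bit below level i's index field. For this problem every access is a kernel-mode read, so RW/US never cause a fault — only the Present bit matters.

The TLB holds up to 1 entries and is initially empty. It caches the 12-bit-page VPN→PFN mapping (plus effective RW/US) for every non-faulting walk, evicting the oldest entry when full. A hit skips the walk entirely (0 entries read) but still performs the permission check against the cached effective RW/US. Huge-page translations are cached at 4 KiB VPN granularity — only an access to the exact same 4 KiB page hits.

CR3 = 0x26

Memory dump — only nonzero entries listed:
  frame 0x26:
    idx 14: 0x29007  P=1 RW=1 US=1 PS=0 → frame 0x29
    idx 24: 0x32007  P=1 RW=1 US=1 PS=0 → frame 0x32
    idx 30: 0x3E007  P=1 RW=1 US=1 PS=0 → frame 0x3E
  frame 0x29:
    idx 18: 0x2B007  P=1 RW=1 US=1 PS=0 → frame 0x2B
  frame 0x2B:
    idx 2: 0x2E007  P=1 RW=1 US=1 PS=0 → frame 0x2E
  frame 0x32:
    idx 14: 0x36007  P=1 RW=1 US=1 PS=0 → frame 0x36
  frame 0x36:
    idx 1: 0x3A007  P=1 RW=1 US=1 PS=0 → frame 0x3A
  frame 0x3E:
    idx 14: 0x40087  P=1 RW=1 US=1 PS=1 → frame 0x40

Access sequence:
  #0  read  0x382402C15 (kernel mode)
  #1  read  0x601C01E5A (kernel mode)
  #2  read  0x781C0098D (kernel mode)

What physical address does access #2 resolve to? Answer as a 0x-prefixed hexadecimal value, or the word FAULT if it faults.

Per-access translation:
#0 VA=0x382402C15 (r,kernel):
  lvl0: tbl 0x26, slot 14 ⇒ 0x29007 (P1/RW1/US1/PS0)
  lvl1: tbl 0x29, slot 18 ⇒ 0x2B007 (P1/RW1/US1/PS0)
  lvl2: tbl 0x2B, slot 2 ⇒ 0x2E007 (P1/RW1/US1/PS0)
  → PA=0x2EC15  (3 entries read)
#1 VA=0x601C01E5A (r,kernel):
  lvl0: tbl 0x26, slot 24 ⇒ 0x32007 (P1/RW1/US1/PS0)
  lvl1: tbl 0x32, slot 14 ⇒ 0x36007 (P1/RW1/US1/PS0)
  lvl2: tbl 0x36, slot 1 ⇒ 0x3A007 (P1/RW1/US1/PS0)
  → PA=0x3AE5A  (3 entries read)
#2 VA=0x781C0098D (r,kernel):
  lvl0: tbl 0x26, slot 30 ⇒ 0x3E007 (P1/RW1/US1/PS0)
  lvl1: tbl 0x3E, slot 14 ⇒ 0x40087 (P1/RW1/US1/PS1)
  → PA=0x4098D (huge @L1)  (2 entries read)

Access #2 PA: 0x4098D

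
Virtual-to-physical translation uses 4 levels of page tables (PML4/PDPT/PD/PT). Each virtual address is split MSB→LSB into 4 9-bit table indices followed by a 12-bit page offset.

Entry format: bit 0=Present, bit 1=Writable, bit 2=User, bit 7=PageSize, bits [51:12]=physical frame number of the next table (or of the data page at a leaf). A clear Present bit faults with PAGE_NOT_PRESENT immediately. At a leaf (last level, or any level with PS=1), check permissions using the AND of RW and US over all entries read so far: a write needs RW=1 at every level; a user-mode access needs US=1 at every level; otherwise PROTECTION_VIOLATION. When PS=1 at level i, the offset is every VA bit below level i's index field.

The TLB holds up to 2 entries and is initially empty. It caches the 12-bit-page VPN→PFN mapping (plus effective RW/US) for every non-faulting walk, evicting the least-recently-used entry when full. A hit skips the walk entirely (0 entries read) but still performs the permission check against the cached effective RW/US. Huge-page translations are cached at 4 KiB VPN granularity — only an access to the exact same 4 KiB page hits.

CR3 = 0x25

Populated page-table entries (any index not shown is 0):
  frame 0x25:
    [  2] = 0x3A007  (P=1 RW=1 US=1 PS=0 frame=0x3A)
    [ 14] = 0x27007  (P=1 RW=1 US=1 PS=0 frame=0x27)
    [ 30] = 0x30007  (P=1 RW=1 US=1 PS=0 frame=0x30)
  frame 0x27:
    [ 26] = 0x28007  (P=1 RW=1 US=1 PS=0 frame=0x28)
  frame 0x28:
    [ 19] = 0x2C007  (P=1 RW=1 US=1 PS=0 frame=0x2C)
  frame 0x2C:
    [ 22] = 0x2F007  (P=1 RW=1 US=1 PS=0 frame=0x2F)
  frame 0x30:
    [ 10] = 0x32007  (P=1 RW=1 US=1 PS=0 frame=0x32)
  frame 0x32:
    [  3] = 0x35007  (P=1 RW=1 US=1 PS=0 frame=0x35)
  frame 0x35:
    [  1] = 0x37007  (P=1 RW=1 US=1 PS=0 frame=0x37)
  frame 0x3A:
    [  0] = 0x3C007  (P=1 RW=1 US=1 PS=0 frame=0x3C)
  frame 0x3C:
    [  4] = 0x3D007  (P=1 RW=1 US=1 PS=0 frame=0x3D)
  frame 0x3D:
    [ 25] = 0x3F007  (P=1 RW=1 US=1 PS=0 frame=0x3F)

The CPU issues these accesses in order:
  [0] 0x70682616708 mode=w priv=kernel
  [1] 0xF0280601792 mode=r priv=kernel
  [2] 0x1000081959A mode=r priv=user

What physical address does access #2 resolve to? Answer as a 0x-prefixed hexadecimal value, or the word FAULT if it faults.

Trace:
#0 VA=0x70682616708 (w,kernel):
  [0] read 0x25 idx=14: raw=0x27007 flags P=1 W=1 U=1 S=0
  [1] read 0x27 idx=26: raw=0x28007 flags P=1 W=1 U=1 S=0
  [2] read 0x28 idx=19: raw=0x2C007 flags P=1 W=1 U=1 S=0
  [3] read 0x2C idx=22: raw=0x2F007 flags P=1 W=1 U=1 S=0
  ⇒ phys 0x2F708  [4 reads]
#1 VA=0xF0280601792 (r,kernel):
  [0] read 0x25 idx=30: raw=0x30007 flags P=1 W=1 U=1 S=0
  [1] read 0x30 idx=10: raw=0x32007 flags P=1 W=1 U=1 S=0
  [2] read 0x32 idx=3: raw=0x35007 flags P=1 W=1 U=1 S=0
  [3] read 0x35 idx=1: raw=0x37007 flags P=1 W=1 U=1 S=0
  ⇒ phys 0x37792  [4 reads]
#2 VA=0x1000081959A (r,user):
  [0] read 0x25 idx=2: raw=0x3A007 flags P=1 W=1 U=1 S=0
  [1] read 0x3A idx=0: raw=0x3C007 flags P=1 W=1 U=1 S=0
  [2] read 0x3C idx=4: raw=0x3D007 flags P=1 W=1 U=1 S=0
  [3] read 0x3D idx=25: raw=0x3F007 flags P=1 W=1 U=1 S=0
  ⇒ phys 0x3F59A  [4 reads]

Access #2 PA: 0x3F59A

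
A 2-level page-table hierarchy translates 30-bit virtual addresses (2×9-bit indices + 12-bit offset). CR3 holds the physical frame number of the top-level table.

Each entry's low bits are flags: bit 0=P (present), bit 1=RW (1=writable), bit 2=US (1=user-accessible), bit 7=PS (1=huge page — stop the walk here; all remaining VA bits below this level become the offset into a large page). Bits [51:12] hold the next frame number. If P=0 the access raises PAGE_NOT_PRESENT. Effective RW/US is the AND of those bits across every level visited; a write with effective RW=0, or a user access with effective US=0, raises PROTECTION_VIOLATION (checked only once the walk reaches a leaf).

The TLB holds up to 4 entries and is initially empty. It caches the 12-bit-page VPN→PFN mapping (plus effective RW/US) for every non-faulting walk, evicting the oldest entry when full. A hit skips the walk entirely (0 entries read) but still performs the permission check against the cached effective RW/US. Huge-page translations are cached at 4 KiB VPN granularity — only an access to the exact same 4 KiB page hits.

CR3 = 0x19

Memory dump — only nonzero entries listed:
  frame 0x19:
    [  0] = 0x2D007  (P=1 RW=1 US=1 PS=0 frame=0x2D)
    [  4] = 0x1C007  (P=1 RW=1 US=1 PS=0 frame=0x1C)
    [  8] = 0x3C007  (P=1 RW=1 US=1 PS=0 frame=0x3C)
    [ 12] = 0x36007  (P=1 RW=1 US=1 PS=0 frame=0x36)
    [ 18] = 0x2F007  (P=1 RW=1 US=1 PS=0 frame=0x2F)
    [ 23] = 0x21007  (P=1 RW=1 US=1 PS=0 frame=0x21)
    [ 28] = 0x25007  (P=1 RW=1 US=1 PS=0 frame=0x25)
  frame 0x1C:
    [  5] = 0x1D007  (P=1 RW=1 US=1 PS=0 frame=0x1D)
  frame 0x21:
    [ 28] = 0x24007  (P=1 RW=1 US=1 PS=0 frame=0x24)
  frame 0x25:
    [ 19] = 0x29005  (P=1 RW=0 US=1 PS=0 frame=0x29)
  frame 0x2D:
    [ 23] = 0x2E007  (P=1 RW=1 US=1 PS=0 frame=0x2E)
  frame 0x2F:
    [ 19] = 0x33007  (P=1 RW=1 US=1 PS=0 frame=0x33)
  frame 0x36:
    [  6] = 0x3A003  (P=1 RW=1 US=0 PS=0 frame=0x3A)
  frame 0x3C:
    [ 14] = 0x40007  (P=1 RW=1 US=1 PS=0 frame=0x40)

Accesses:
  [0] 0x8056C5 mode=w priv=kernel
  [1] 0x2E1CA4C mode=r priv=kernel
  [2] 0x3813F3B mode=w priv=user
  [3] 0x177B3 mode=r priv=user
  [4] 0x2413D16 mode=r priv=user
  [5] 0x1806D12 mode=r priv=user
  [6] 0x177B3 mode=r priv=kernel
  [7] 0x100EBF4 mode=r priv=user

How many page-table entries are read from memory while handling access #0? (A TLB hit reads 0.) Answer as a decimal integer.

Walk each access:
#0 VA=0x8056C5 (w,kernel):
  [0] read 0x19 idx=4: raw=0x1C007 flags P=1 W=1 U=1 S=0
  [1] read 0x1C idx=5: raw=0x1D007 flags P=1 W=1 U=1 S=0
  ⇒ phys 0x1D6C5  [2 reads]
#1 VA=0x2E1CA4C (r,kernel):
  [0] read 0x19 idx=23: raw=0x21007 flags P=1 W=1 U=1 S=0
  [1] read 0x21 idx=28: raw=0x24007 flags P=1 W=1 U=1 S=0
  ⇒ phys 0x24A4C  [2 reads]
#2 VA=0x3813F3B (w,user):
  [0] read 0x19 idx=28: raw=0x25007 flags P=1 W=1 U=1 S=0
  [1] read 0x25 idx=19: raw=0x29005 flags P=1 W=0 U=1 S=0
  → PROTECTION_VIOLATION  (2 entries read)
#3 VA=0x177B3 (r,user):
  [0] read 0x19 idx=0: raw=0x2D007 flags P=1 W=1 U=1 S=0
  [1] read 0x2D idx=23: raw=0x2E007 flags P=1 W=1 U=1 S=0
  ⇒ phys 0x2E7B3  [2 reads]
#4 VA=0x2413D16 (r,user):
  [0] read 0x19 idx=18: raw=0x2F007 flags P=1 W=1 U=1 S=0
  [1] read 0x2F idx=19: raw=0x33007 flags P=1 W=1 U=1 S=0
  ⇒ phys 0x33D16  [2 reads]
#5 VA=0x1806D12 (r,user):
  [0] read 0x19 idx=12: raw=0x36007 flags P=1 W=1 U=1 S=0
  [1] read 0x36 idx=6: raw=0x3A003 flags P=1 W=1 U=0 S=0
  → PROTECTION_VIOLATION  (2 entries read)
#6 VA=0x177B3 (r,kernel):
  TLB hit vpn=0x17 → PA=0x2E7B3
#7 VA=0x100EBF4 (r,user):
  [0] read 0x19 idx=8: raw=0x3C007 flags P=1 W=1 U=1 S=0
  [1] read 0x3C idx=14: raw=0x40007 flags P=1 W=1 U=1 S=0
  ⇒ phys 0x40BF4  [2 reads]

Entries read for #0: 2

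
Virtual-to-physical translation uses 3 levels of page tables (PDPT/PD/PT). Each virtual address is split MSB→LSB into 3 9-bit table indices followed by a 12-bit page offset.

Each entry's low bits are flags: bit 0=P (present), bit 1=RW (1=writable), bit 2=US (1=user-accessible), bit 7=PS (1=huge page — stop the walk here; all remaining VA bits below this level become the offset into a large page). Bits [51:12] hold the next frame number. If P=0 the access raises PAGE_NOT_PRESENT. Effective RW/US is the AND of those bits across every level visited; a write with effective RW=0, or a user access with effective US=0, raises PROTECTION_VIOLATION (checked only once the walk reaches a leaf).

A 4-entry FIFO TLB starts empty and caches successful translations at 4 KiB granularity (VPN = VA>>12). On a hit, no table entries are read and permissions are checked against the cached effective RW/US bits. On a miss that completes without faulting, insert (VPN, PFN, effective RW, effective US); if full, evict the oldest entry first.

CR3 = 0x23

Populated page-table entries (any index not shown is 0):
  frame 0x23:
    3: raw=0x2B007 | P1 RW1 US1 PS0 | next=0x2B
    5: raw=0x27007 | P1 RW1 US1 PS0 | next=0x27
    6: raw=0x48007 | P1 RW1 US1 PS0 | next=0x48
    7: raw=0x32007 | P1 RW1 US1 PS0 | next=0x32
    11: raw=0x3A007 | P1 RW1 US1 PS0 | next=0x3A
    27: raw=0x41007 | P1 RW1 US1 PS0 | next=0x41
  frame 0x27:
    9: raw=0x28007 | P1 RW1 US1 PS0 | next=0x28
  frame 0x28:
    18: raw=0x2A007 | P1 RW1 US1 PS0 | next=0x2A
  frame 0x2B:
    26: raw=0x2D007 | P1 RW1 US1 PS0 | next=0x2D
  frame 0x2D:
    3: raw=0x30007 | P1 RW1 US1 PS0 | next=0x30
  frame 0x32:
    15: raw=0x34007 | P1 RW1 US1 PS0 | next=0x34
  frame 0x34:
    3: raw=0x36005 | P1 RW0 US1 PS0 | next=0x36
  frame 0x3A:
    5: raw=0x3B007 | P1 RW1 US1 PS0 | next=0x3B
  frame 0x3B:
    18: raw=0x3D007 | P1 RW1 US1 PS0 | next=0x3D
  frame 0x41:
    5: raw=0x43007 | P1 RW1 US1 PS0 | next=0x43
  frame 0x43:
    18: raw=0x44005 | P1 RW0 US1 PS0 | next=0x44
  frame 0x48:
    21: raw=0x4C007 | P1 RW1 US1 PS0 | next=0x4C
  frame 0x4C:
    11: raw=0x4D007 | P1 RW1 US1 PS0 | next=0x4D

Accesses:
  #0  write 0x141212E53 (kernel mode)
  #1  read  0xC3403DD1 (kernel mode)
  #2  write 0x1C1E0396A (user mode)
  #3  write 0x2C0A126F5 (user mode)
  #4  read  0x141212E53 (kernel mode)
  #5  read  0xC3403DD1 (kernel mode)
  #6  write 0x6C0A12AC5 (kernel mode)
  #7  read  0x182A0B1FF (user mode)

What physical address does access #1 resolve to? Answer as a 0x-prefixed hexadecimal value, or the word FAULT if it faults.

Per-access translation:
#0 VA=0x141212E53 (w,kernel):
  L0: frame=0x23 idx=5 entry=0x27007 [P=1 RW=1 US=1 PS=0]
  L1: frame=0x27 idx=9 entry=0x28007 [P=1 RW=1 US=1 PS=0]
  L2: frame=0x28 idx=18 entry=0x2A007 [P=1 RW=1 US=1 PS=0]
  ✓ 0x2AE53  — 3 lookups
#1 VA=0xC3403DD1 (r,kernel):
  L0: frame=0x23 idx=3 entry=0x2B007 [P=1 RW=1 US=1 PS=0]
  L1: frame=0x2B idx=26 entry=0x2D007 [P=1 RW=1 US=1 PS=0]
  L2: frame=0x2D idx=3 entry=0x30007 [P=1 RW=1 US=1 PS=0]
  ✓ 0x30DD1  — 3 lookups
#2 VA=0x1C1E0396A (w,user):
  L0: frame=0x23 idx=7 entry=0x32007 [P=1 RW=1 US=1 PS=0]
  L1: frame=0x32 idx=15 entry=0x34007 [P=1 RW=1 US=1 PS=0]
  L2: frame=0x34 idx=3 entry=0x36005 [P=1 RW=0 US=1 PS=0]
  ✗ PROTECTION_VIOLATION  [3 reads]
#3 VA=0x2C0A126F5 (w,user):
  L0: frame=0x23 idx=11 entry=0x3A007 [P=1 RW=1 US=1 PS=0]
  L1: frame=0x3A idx=5 entry=0x3B007 [P=1 RW=1 US=1 PS=0]
  L2: frame=0x3B idx=18 entry=0x3D007 [P=1 RW=1 US=1 PS=0]
  ✓ 0x3D6F5  — 3 lookups
#4 VA=0x141212E53 (r,kernel):
  TLB hit vpn=0x141212 → PA=0x2AE53
#5 VA=0xC3403DD1 (r,kernel):
  TLB hit vpn=0xC3403 → PA=0x30DD1
#6 VA=0x6C0A12AC5 (w,kernel):
  L0: frame=0x23 idx=27 entry=0x41007 [P=1 RW=1 US=1 PS=0]
  L1: frame=0x41 idx=5 entry=0x43007 [P=1 RW=1 US=1 PS=0]
  L2: frame=0x43 idx=18 entry=0x44005 [P=1 RW=0 US=1 PS=0]
  ✗ PROTECTION_VIOLATION  [3 reads]
#7 VA=0x182A0B1FF (r,user):
  L0: frame=0x23 idx=6 entry=0x48007 [P=1 RW=1 US=1 PS=0]
  L1: frame=0x48 idx=21 entry=0x4C007 [P=1 RW=1 US=1 PS=0]
  L2: frame=0x4C idx=11 entry=0x4D007 [P=1 RW=1 US=1 PS=0]
  ✓ 0x4D1FF  — 3 lookups

Access #1 PA: 0x30DD1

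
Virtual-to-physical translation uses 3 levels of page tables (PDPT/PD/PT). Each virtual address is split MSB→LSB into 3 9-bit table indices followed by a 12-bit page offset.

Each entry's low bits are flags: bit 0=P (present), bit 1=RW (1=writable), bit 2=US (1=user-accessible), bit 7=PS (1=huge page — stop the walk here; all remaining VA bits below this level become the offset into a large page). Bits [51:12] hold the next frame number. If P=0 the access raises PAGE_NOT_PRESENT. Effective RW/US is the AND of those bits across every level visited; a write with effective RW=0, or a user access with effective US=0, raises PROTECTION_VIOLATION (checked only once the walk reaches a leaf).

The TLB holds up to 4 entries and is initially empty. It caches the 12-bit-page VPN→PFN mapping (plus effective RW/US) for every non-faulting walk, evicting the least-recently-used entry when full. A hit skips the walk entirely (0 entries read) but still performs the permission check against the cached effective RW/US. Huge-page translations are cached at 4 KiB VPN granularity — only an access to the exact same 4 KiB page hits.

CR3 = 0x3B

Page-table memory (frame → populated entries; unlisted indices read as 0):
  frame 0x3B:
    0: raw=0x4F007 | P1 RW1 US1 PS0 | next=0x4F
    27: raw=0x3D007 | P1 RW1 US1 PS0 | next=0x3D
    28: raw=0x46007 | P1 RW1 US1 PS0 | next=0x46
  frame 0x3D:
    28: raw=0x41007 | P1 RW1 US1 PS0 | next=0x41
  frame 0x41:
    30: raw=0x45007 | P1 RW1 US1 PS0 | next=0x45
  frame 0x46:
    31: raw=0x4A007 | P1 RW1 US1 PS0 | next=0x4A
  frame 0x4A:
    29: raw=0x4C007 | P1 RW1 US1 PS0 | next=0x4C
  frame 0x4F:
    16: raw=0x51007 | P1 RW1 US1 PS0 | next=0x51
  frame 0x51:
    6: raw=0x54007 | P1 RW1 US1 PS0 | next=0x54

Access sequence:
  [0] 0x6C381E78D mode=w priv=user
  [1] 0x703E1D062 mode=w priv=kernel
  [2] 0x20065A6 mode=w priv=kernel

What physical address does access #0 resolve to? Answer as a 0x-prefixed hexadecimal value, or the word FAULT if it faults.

Trace:
#0 VA=0x6C381E78D (w,user):
  lvl0: tbl 0x3B, slot 27 ⇒ 0x3D007 (P1/RW1/US1/PS0)
  lvl1: tbl 0x3D, slot 28 ⇒ 0x41007 (P1/RW1/US1/PS0)
  lvl2: tbl 0x41, slot 30 ⇒ 0x45007 (P1/RW1/US1/PS0)
  ✓ 0x4578D  — 3 lookups
#1 VA=0x703E1D062 (w,kernel):
  lvl0: tbl 0x3B, slot 28 ⇒ 0x46007 (P1/RW1/US1/PS0)
  lvl1: tbl 0x46, slot 31 ⇒ 0x4A007 (P1/RW1/US1/PS0)
  lvl2: tbl 0x4A, slot 29 ⇒ 0x4C007 (P1/RW1/US1/PS0)
  ✓ 0x4C062  — 3 lookups
#2 VA=0x20065A6 (w,kernel):
  lvl0: tbl 0x3B, slot 0 ⇒ 0x4F007 (P1/RW1/US1/PS0)
  lvl1: tbl 0x4F, slot 16 ⇒ 0x51007 (P1/RW1/US1/PS0)
  lvl2: tbl 0x51, slot 6 ⇒ 0x54007 (P1/RW1/US1/PS0)
  ✓ 0x545A6  — 3 lookups

Access #0 PA: 0x4578D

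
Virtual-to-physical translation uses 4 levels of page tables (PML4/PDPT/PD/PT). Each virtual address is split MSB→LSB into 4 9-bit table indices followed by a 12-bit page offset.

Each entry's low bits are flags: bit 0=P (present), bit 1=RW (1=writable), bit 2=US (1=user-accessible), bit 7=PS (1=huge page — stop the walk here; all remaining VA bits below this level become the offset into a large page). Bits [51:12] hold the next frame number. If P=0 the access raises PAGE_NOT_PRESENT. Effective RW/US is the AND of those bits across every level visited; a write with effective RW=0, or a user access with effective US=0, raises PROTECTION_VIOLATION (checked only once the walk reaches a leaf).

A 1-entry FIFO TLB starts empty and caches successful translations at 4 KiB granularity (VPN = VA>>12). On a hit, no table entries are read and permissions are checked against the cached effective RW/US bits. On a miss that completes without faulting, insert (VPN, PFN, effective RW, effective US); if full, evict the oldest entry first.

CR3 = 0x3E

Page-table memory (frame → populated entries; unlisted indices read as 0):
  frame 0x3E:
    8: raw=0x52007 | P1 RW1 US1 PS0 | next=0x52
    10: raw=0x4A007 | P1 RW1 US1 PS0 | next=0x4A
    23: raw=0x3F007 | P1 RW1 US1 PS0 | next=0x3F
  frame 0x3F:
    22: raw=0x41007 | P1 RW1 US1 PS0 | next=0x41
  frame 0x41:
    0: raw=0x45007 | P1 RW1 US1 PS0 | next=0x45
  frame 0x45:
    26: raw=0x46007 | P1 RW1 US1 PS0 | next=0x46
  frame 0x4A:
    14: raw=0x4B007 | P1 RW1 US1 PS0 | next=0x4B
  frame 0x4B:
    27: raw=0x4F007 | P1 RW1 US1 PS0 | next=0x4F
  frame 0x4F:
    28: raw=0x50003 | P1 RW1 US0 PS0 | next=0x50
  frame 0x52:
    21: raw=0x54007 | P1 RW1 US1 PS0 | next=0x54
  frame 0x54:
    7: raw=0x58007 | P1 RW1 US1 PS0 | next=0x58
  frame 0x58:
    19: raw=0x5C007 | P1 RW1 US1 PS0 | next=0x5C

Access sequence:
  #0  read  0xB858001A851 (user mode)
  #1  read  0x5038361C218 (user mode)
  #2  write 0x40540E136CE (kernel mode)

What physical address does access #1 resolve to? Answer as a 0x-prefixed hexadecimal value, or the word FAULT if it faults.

Walk each access:
#0 VA=0xB858001A851 (r,user):
  [0] read 0x3E idx=23: raw=0x3F007 flags P=1 W=1 U=1 S=0
  [1] read 0x3F idx=22: raw=0x41007 flags P=1 W=1 U=1 S=0
  [2] read 0x41 idx=0: raw=0x45007 flags P=1 W=1 U=1 S=0
  [3] read 0x45 idx=26: raw=0x46007 flags P=1 W=1 U=1 S=0
  ✓ 0x46851  — 4 lookups
#1 VA=0x5038361C218 (r,user):
  [0] read 0x3E idx=10: raw=0x4A007 flags P=1 W=1 U=1 S=0
  [1] read 0x4A idx=14: raw=0x4B007 flags P=1 W=1 U=1 S=0
  [2] read 0x4B idx=27: raw=0x4F007 flags P=1 W=1 U=1 S=0
  [3] read 0x4F idx=28: raw=0x50003 flags P=1 W=1 U=0 S=0
  ✗ PROTECTION_VIOLATION  [4 reads]
#2 VA=0x40540E136CE (w,kernel):
  [0] read 0x3E idx=8: raw=0x52007 flags P=1 W=1 U=1 S=0
  [1] read 0x52 idx=21: raw=0x54007 flags P=1 W=1 U=1 S=0
  [2] read 0x54 idx=7: raw=0x58007 flags P=1 W=1 U=1 S=0
  [3] read 0x58 idx=19: raw=0x5C007 flags P=1 W=1 U=1 S=0
  ✓ 0x5C6CE  — 4 lookups

Access #1 PA: FAULT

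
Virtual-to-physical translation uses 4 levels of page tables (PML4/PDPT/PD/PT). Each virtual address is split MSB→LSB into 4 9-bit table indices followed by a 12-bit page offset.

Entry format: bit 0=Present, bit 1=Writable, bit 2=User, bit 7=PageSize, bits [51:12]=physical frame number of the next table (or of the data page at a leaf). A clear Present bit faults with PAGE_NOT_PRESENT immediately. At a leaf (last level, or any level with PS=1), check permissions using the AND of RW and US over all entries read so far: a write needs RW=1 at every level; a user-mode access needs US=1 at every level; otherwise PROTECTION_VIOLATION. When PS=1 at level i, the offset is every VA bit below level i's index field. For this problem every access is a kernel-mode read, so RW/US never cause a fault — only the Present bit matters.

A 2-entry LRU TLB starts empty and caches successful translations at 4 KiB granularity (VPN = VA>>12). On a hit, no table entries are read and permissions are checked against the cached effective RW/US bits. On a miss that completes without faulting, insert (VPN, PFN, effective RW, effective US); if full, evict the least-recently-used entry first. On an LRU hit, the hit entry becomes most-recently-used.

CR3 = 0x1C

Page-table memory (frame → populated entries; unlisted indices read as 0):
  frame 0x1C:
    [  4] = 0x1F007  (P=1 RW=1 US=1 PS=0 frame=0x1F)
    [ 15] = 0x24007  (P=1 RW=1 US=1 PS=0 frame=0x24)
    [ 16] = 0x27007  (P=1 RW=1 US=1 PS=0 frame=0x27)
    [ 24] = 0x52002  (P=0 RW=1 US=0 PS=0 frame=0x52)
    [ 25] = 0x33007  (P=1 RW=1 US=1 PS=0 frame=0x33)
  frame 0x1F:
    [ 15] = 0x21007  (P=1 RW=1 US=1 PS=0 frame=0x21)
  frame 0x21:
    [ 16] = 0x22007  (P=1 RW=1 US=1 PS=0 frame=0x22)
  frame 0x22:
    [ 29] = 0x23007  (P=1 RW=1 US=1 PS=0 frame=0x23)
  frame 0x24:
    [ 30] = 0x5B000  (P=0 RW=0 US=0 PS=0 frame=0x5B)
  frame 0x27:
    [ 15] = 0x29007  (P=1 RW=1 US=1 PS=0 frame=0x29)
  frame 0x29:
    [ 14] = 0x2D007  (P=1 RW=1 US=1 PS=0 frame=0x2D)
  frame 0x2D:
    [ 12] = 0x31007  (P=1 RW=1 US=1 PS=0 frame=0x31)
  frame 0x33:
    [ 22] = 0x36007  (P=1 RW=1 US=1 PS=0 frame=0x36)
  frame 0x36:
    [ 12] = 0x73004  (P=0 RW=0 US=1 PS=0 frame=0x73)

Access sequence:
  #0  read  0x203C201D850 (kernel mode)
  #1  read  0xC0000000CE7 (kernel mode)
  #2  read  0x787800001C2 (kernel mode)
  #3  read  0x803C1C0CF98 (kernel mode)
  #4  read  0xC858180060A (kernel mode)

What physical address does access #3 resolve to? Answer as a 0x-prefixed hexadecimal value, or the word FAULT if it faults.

Trace:
#0 VA=0x203C201D850 (r,kernel):
  L0 @0x1C[4] → 0x1F007  P=1,RW=1,US=1,PS=0
  L1 @0x1F[15] → 0x21007  P=1,RW=1,US=1,PS=0
  L2 @0x21[16] → 0x22007  P=1,RW=1,US=1,PS=0
  L3 @0x22[29] → 0x23007  P=1,RW=1,US=1,PS=0
  ✓ 0x23850  — 4 lookups
#1 VA=0xC0000000CE7 (r,kernel):
  L0 @0x1C[24] → 0x52002  P=0,RW=1,US=0,PS=0
  ✗ PAGE_NOT_PRESENT  [1 reads]
#2 VA=0x787800001C2 (r,kernel):
  L0 @0x1C[15] → 0x24007  P=1,RW=1,US=1,PS=0
  L1 @0x24[30] → 0x5B000  P=0,RW=0,US=0,PS=0
  ✗ PAGE_NOT_PRESENT  [2 reads]
#3 VA=0x803C1C0CF98 (r,kernel):
  L0 @0x1C[16] → 0x27007  P=1,RW=1,US=1,PS=0
  L1 @0x27[15] → 0x29007  P=1,RW=1,US=1,PS=0
  L2 @0x29[14] → 0x2D007  P=1,RW=1,US=1,PS=0
  L3 @0x2D[12] → 0x31007  P=1,RW=1,US=1,PS=0
  ✓ 0x31F98  — 4 lookups
#4 VA=0xC858180060A (r,kernel):
  L0 @0x1C[25] → 0x33007  P=1,RW=1,US=1,PS=0
  L1 @0x33[22] → 0x36007  P=1,RW=1,US=1,PS=0
  L2 @0x36[12] → 0x73004  P=0,RW=0,US=1,PS=0
  ✗ PAGE_NOT_PRESENT  [3 reads]

Access #3 PA: 0x31F98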